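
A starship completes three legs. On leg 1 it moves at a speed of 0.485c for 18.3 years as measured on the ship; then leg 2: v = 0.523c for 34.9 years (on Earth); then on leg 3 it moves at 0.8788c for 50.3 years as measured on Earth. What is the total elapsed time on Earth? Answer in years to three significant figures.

Δt = 106 years

Leg 1: γ = 1/√(1 − 0.485²) = 1/√0.7648 = 1.143; Δt_1 = 1.143 × 18.3 = 20.93 years.
Leg 2: 34.9 years is already measured on Earth.
Leg 3: 50.3 years is already measured on Earth.
Total: 20.93 + 34.90 + 50.30 years.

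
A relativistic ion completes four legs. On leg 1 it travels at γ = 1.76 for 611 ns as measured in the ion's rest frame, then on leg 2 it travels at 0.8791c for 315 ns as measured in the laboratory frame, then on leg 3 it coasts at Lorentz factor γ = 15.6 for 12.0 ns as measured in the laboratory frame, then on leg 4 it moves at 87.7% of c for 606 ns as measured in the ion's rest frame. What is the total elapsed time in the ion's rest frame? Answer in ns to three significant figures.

Leg 1: 611 ns is already measured in the ion's rest frame.
Leg 2: γ = 1/√(1 − 0.8791²) = 1/√0.2272 = 2.098; τ_2 = 315/2.098 = 150.1 ns.
Leg 3: γ = 15.6; τ_3 = 12.0/15.60 = 0.7692 ns.
Leg 4: 606 ns is already measured in the ion's rest frame.
Total: 611.0 + 150.1 + 0.7692 + 606.0 ns.

τ = 1370 ns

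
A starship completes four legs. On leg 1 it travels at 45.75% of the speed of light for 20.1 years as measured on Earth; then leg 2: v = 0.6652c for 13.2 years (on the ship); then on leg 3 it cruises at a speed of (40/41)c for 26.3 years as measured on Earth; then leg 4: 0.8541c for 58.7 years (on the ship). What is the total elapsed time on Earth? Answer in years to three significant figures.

Leg 1: 20.1 years is already measured on Earth.
Leg 2: γ = 1/√(1 − 0.6652²) = 1/√0.5575 = 1.339; Δt_2 = 1.339 × 13.2 = 17.68 years.
Leg 3: 26.3 years is already measured on Earth.
Leg 4: γ = 1/√(1 − 0.8541²) = 1/√0.2705 = 1.923; Δt_4 = 1.923 × 58.7 = 112.9 years.
Total: 20.10 + 17.68 + 26.30 + 112.9 years.

Δt = 177 years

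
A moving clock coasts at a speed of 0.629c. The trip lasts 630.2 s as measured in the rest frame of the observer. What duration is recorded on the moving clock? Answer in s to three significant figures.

τ = 490 s

γ = 1/√(1 − 0.629²) = 1/√0.6044 = 1.286
The interval measured in the rest frame of the observer is the dilated one; the clock on the moving clock measures the proper time τ = Δt/γ = 630.2/1.286 s.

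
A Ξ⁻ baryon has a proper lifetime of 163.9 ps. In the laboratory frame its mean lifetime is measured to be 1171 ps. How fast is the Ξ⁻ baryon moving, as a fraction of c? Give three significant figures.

v = 0.990c

γ = Δt/τ₀ = 1171/163.9 = 7.145
β = √(1 − 1/γ²) = √(1 − 0.01959) = √0.9804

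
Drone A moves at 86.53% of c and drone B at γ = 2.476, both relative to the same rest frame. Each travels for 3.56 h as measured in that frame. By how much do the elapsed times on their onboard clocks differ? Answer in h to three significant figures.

|τ_A − τ_B| = 0.347 h

A: β = 0.8653; γ = 1/√(1 − 0.8653²) = 1/√0.2513 = 1.995; τ_A = 3.56/1.995 = 1.784 h.
B: γ = 2.476; τ_B = 3.56/2.476 = 1.438 h.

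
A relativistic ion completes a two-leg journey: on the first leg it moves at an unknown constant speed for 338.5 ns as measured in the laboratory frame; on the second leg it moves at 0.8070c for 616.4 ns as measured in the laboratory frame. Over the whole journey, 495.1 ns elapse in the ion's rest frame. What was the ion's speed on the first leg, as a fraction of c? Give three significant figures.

Leg 1: speed unknown; τ_1 = 338.5/γ_1.
Leg 2: γ = 1/√(1 − 0.8070²) = 1/√0.3488 = 1.693; τ_2 = 616.4/1.693 = 364.0 ns.
Total proper time: τ_1 + 364.0 = 495.1, so τ_1 = 495.1 − 364.0 = 131.1 ns.
γ_1 = 338.5/131.1 = 2.582; β = √(1 − 1/γ²) = √0.8500.

β = 0.922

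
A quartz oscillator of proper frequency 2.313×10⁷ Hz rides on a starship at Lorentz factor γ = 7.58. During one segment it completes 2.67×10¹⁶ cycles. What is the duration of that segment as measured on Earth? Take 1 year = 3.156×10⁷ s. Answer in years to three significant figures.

γ = 7.58
Proper time for N cycles: τ = N/f = 2.67×10¹⁶/(2.313×10⁷) = 1.154×10⁹ s = 36.58 years.
Lab-frame duration Δt = γτ = 7.580 × 36.58 = 277.2 years.

Δt = 277 years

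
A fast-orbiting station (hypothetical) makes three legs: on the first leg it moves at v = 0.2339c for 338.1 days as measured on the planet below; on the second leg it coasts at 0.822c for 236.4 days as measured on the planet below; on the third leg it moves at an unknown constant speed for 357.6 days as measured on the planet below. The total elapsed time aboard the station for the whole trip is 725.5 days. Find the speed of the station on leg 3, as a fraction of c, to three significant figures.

Leg 1: γ = 1/√(1 − 0.2339²) = 1/√0.9453 = 1.029; τ_1 = 338.1/1.029 = 328.7 days.
Leg 2: γ = 1/√(1 − 0.822²) = 1/√0.3243 = 1.756; τ_2 = 236.4/1.756 = 134.6 days.
Leg 3: speed unknown; τ_3 = 357.6/γ_3.
Total proper time: 328.7 + 134.6 + τ_3 = 725.5, so τ_3 = 725.5 − 463.3 = 262.2 days.
γ_3 = 357.6/262.2 = 1.364; β = √(1 − 1/γ²) = √0.4626.

β = 0.680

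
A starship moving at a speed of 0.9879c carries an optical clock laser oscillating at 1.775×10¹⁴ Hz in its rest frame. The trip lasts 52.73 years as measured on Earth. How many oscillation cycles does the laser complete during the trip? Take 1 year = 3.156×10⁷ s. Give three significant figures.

N = 4.58×10²²

γ = 1/√(1 − 0.9879²) = 1/√0.02405 = 6.448
The oscillator's own cycle count is N = f × τ where τ is the proper time on the ship. τ = Δt/γ = 52.73/6.448 = 8.178 years = 2.581×10⁸ s.
N = 1.775×10¹⁴ × 2.581×10⁸ = 4.581×10²².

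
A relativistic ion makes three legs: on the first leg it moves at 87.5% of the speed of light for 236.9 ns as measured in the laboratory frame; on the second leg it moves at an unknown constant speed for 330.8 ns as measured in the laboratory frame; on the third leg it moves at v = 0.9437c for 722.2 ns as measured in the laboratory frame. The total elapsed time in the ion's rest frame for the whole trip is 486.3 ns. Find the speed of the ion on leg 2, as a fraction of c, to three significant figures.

β = 0.916

Leg 1: β = 0.875; γ = 1/√(1 − 0.875²) = 1/√0.2344 = 2.066; τ_1 = 236.9/2.066 = 114.7 ns.
Leg 2: speed unknown; τ_2 = 330.8/γ_2.
Leg 3: γ = 1/√(1 − 0.9437²) = 1/√0.1094 = 3.023; τ_3 = 722.2/3.023 = 238.9 ns.
Total proper time: 114.7 + τ_2 + 238.9 = 486.3, so τ_2 = 486.3 − 353.6 = 132.7 ns.
γ_2 = 330.8/132.7 = 2.493; β = √(1 − 1/γ²) = √0.8391.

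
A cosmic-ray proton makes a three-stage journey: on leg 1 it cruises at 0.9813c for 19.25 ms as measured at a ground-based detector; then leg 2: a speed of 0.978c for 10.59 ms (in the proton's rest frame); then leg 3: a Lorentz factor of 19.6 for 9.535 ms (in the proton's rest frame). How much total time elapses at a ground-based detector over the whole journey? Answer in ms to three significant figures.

Leg 1: 19.25 ms is already measured at a ground-based detector.
Leg 2: γ = 1/√(1 − 0.978²) = 1/√0.04352 = 4.794; Δt_2 = 4.794 × 10.59 = 50.77 ms.
Leg 3: γ = 19.6; Δt_3 = 19.60 × 9.535 = 186.9 ms.
Total: 19.25 + 50.77 + 186.9 ms.

Δt = 257 ms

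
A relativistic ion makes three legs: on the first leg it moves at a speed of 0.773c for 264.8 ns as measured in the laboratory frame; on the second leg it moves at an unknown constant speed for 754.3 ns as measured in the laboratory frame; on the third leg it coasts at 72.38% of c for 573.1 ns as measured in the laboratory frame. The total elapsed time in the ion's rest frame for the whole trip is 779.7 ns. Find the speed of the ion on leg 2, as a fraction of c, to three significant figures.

Leg 1: γ = 1/√(1 − 0.773²) = 1/√0.4025 = 1.576; τ_1 = 264.8/1.576 = 168.0 ns.
Leg 2: speed unknown; τ_2 = 754.3/γ_2.
Leg 3: β = 0.7238; γ = 1/√(1 − 0.7238²) = 1/√0.4761 = 1.449; τ_3 = 573.1/1.449 = 395.4 ns.
Total proper time: 168.0 + τ_2 + 395.4 = 779.7, so τ_2 = 779.7 − 563.4 = 216.3 ns.
γ_2 = 754.3/216.3 = 3.488; β = √(1 − 1/γ²) = √0.9178.

β = 0.958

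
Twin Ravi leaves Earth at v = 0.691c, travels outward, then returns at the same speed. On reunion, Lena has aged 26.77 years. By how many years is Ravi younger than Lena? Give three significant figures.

Δt − τ = 7.42 years

γ = 1/√(1 − 0.691²) = 1/√0.5225 = 1.383
Ravi's elapsed proper time: τ = 26.77/1.383 = 19.35 years.
Age gap = Δt − τ = 26.77 − 19.35 years.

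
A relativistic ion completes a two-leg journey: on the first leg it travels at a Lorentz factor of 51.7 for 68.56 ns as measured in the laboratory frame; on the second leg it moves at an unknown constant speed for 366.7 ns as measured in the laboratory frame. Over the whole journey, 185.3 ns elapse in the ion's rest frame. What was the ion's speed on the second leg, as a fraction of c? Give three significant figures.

Leg 1: γ = 51.7; τ_1 = 68.56/51.70 = 1.326 ns.
Leg 2: speed unknown; τ_2 = 366.7/γ_2.
Total proper time: 1.326 + τ_2 = 185.3, so τ_2 = 185.3 − 1.326 = 184.0 ns.
γ_2 = 366.7/184.0 = 1.993; β = √(1 − 1/γ²) = √0.7483.

β = 0.865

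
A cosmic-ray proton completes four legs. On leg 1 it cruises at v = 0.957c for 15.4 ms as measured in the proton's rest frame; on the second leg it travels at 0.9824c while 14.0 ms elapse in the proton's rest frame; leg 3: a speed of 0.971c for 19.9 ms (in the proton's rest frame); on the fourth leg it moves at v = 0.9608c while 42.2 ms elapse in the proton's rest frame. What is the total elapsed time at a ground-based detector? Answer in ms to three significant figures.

Δt = 363 ms

Leg 1: γ = 1/√(1 − 0.957²) = 1/√0.08415 = 3.447; Δt_1 = 3.447 × 15.4 = 53.09 ms.
Leg 2: γ = 1/√(1 − 0.9824²) = 1/√0.03489 = 5.354; Δt_2 = 5.354 × 14.0 = 74.95 ms.
Leg 3: γ = 1/√(1 − 0.971²) = 1/√0.05716 = 4.183; Δt_3 = 4.183 × 19.9 = 83.24 ms.
Leg 4: γ = 1/√(1 − 0.9608²) = 1/√0.07686 = 3.607; Δt_4 = 3.607 × 42.2 = 152.2 ms.
Total: 53.09 + 74.95 + 83.24 + 152.2 ms.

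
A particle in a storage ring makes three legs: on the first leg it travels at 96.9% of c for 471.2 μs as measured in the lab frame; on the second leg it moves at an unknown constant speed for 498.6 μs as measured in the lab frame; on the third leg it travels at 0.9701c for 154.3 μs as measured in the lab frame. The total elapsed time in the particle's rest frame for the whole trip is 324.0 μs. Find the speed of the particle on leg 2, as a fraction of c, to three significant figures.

β = 0.940

Leg 1: β = 0.969; γ = 1/√(1 − 0.969²) = 1/√0.06104 = 4.048; τ_1 = 471.2/4.048 = 116.4 μs.
Leg 2: speed unknown; τ_2 = 498.6/γ_2.
Leg 3: γ = 1/√(1 − 0.9701²) = 1/√0.05891 = 4.120; τ_3 = 154.3/4.120 = 37.45 μs.
Total proper time: 116.4 + τ_2 + 37.45 = 324.0, so τ_2 = 324.0 − 153.9 = 170.1 μs.
γ_2 = 498.6/170.1 = 2.931; β = √(1 − 1/γ²) = √0.8836.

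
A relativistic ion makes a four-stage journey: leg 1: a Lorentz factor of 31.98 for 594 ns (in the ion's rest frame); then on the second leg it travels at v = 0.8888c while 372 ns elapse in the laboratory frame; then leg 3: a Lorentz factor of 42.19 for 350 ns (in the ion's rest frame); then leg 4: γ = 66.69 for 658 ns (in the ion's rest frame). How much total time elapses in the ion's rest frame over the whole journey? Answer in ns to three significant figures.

τ = 1770 ns

Leg 1: 594 ns is already measured in the ion's rest frame.
Leg 2: γ = 1/√(1 − 0.8888²) = 1/√0.2100 = 2.182; τ_2 = 372/2.182 = 170.5 ns.
Leg 3: 350 ns is already measured in the ion's rest frame.
Leg 4: 658 ns is already measured in the ion's rest frame.
Total: 594.0 + 170.5 + 350.0 + 658.0 ns.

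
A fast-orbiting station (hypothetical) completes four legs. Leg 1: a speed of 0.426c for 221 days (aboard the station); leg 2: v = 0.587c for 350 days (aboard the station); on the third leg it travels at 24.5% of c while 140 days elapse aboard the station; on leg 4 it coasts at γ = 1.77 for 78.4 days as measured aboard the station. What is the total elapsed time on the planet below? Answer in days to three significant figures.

Δt = 960 days

Leg 1: γ = 1/√(1 − 0.426²) = 1/√0.8185 = 1.105; Δt_1 = 1.105 × 221 = 244.3 days.
Leg 2: γ = 1/√(1 − 0.587²) = 1/√0.6554 = 1.235; Δt_2 = 1.235 × 350 = 432.3 days.
Leg 3: β = 0.245; γ = 1/√(1 − 0.245²) = 1/√0.9400 = 1.031; Δt_3 = 1.031 × 140 = 144.4 days.
Leg 4: γ = 1.77; Δt_4 = 1.770 × 78.4 = 138.8 days.
Total: 244.3 + 432.3 + 144.4 + 138.8 days.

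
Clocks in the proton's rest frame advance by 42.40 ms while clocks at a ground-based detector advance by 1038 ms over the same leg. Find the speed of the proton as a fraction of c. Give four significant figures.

v = 0.9992c

The proper time is measured in the proton's rest frame (both events occur at the proton's location); Δt is measured at a ground-based detector. γ = Δt/τ = 1038/42.40 = 24.48.
β = √(1 − 1/γ²) = √(1 − 0.001669) = √0.9983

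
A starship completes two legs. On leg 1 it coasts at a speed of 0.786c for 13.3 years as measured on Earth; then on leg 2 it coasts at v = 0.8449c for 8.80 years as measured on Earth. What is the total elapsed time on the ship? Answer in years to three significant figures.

Leg 1: γ = 1/√(1 − 0.786²) = 1/√0.3822 = 1.618; τ_1 = 13.3/1.618 = 8.222 years.
Leg 2: γ = 1/√(1 − 0.8449²) = 1/√0.2861 = 1.869; τ_2 = 8.80/1.869 = 4.707 years.
Total: 8.222 + 4.707 years.

τ = 12.9 years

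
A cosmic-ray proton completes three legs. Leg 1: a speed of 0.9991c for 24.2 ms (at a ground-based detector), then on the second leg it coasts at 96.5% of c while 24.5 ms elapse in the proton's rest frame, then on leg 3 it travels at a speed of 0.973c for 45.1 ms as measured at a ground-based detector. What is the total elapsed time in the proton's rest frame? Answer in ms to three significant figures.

Leg 1: γ = 1/√(1 − 0.9991²) = 1/√0.001799 = 23.58; τ_1 = 24.2/23.58 = 1.026 ms.
Leg 2: 24.5 ms is already measured in the proton's rest frame.
Leg 3: γ = 1/√(1 − 0.973²) = 1/√0.05327 = 4.333; τ_3 = 45.1/4.333 = 10.41 ms.
Total: 1.026 + 24.50 + 10.41 ms.

τ = 35.9 ms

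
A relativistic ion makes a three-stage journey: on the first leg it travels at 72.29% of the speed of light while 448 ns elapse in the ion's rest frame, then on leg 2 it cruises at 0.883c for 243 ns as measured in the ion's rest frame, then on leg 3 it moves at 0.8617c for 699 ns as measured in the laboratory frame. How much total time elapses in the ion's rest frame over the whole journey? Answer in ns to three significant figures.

Leg 1: 448 ns is already measured in the ion's rest frame.
Leg 2: 243 ns is already measured in the ion's rest frame.
Leg 3: γ = 1/√(1 − 0.8617²) = 1/√0.2575 = 1.971; τ_3 = 699/1.971 = 354.7 ns.
Total: 448.0 + 243.0 + 354.7 ns.

τ = 1050 ns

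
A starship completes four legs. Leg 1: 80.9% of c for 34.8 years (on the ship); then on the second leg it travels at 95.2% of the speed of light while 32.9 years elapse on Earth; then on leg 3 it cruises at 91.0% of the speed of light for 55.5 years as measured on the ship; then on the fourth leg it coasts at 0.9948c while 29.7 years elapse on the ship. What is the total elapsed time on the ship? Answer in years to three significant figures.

τ = 130 years

Leg 1: 34.8 years is already measured on the ship.
Leg 2: β = 0.952; γ = 1/√(1 − 0.952²) = 1/√0.09370 = 3.267; τ_2 = 32.9/3.267 = 10.07 years.
Leg 3: 55.5 years is already measured on the ship.
Leg 4: 29.7 years is already measured on the ship.
Total: 34.80 + 10.07 + 55.50 + 29.70 years.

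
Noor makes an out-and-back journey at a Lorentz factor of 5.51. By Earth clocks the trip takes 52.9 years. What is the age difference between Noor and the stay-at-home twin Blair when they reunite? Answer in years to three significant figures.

Δt − τ = 43.3 years

γ = 5.51
Noor's elapsed proper time: τ = 52.9/5.510 = 9.601 years.
Age gap = Δt − τ = 52.9 − 9.601 years.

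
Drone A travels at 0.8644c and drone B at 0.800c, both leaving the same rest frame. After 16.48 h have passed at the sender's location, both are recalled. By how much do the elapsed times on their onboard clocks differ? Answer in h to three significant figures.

A: γ = 1/√(1 − 0.8644²) = 1/√0.2528 = 1.989; τ_A = 16.48/1.989 = 8.286 h.
B: γ = 1/√(1 − 0.800²) = 5/3 ≈ 1.667; τ_B = 16.48/1.667 = 9.888 h.

|τ_A − τ_B| = 1.60 h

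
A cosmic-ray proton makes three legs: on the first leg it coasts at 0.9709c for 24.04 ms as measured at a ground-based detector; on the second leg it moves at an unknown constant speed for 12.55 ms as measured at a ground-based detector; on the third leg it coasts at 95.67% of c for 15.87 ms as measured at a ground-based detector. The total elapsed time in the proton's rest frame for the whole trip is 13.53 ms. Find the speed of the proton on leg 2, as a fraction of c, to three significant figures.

β = 0.968

Leg 1: γ = 1/√(1 − 0.9709²) = 1/√0.05735 = 4.176; τ_1 = 24.04/4.176 = 5.757 ms.
Leg 2: speed unknown; τ_2 = 12.55/γ_2.
Leg 3: β = 0.9567; γ = 1/√(1 − 0.9567²) = 1/√0.08473 = 3.436; τ_3 = 15.87/3.436 = 4.619 ms.
Total proper time: 5.757 + τ_2 + 4.619 = 13.53, so τ_2 = 13.53 − 10.38 = 3.153 ms.
γ_2 = 12.55/3.153 = 3.980; β = √(1 − 1/γ²) = √0.9369.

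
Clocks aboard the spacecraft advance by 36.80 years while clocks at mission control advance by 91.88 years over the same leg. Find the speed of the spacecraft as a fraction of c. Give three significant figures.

The proper time is measured aboard the spacecraft (both events occur at the spacecraft's location); Δt is measured at mission control. γ = Δt/τ = 91.88/36.80 = 2.497.
β = √(1 − 1/γ²) = √(1 − 0.1604) = √0.8396

β = 0.916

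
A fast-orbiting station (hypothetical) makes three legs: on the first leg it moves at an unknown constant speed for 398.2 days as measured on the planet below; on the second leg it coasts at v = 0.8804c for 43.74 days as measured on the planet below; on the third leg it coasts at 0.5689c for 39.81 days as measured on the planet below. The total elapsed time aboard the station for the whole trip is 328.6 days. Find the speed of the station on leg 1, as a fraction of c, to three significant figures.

β = 0.723

Leg 1: speed unknown; τ_1 = 398.2/γ_1.
Leg 2: γ = 1/√(1 − 0.8804²) = 1/√0.2249 = 2.109; τ_2 = 43.74/2.109 = 20.74 days.
Leg 3: γ = 1/√(1 − 0.5689²) = 1/√0.6764 = 1.216; τ_3 = 39.81/1.216 = 32.74 days.
Total proper time: τ_1 + 20.74 + 32.74 = 328.6, so τ_1 = 328.6 − 53.48 = 275.1 days.
γ_1 = 398.2/275.1 = 1.447; β = √(1 − 1/γ²) = √0.5227.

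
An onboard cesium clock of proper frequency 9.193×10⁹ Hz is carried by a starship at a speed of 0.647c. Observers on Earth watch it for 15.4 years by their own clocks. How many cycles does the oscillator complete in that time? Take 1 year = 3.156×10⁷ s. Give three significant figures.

γ = 1/√(1 − 0.647²) = 1/√0.5814 = 1.311
During 15.4 years of lab time, the oscillator's proper time advances by τ = Δt/γ = 15.4/1.311 = 11.74 years = 3.706×10⁸ s.
N = f × τ = 9.193×10⁹ × 3.706×10⁸ = 3.407×10¹⁸.

N = 3.41×10¹⁸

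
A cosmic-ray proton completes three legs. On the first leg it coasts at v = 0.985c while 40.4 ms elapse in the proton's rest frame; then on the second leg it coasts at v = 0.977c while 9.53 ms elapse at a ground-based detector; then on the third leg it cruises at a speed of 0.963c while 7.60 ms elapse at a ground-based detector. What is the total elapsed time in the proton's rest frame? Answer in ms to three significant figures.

Leg 1: 40.4 ms is already measured in the proton's rest frame.
Leg 2: γ = 1/√(1 − 0.977²) = 1/√0.04547 = 4.690; τ_2 = 9.53/4.690 = 2.032 ms.
Leg 3: γ = 1/√(1 − 0.963²) = 1/√0.07263 = 3.711; τ_3 = 7.60/3.711 = 2.048 ms.
Total: 40.40 + 2.032 + 2.048 ms.

τ = 44.5 ms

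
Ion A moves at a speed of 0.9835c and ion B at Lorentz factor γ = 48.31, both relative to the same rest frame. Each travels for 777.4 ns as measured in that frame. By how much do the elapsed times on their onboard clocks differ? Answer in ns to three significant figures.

A: γ = 1/√(1 − 0.9835²) = 1/√0.03273 = 5.528; τ_A = 777.4/5.528 = 140.6 ns.
B: γ = 48.31; τ_B = 777.4/48.31 = 16.09 ns.

|τ_A − τ_B| = 125 ns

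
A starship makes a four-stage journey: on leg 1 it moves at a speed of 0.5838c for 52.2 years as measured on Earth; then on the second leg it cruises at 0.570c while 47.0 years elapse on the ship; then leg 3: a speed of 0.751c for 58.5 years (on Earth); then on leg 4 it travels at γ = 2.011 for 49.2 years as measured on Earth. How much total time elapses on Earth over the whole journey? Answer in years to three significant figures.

Leg 1: 52.2 years is already measured on Earth.
Leg 2: γ = 1/√(1 − 0.570²) = 1/√0.6751 = 1.217; Δt_2 = 1.217 × 47.0 = 57.20 years.
Leg 3: 58.5 years is already measured on Earth.
Leg 4: 49.2 years is already measured on Earth.
Total: 52.20 + 57.20 + 58.50 + 49.20 years.

Δt = 217 years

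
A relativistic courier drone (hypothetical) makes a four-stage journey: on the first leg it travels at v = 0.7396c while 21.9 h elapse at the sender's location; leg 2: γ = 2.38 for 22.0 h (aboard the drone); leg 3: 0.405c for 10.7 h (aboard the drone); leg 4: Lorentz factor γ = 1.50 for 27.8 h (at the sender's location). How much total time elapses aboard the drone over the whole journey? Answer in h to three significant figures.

τ = 66.0 h

Leg 1: γ = 1/√(1 − 0.7396²) = 1/√0.4530 = 1.486; τ_1 = 21.9/1.486 = 14.74 h.
Leg 2: 22.0 h is already measured aboard the drone.
Leg 3: 10.7 h is already measured aboard the drone.
Leg 4: γ = 1.50; τ_4 = 27.8/1.500 = 18.53 h.
Total: 14.74 + 22.00 + 10.70 + 18.53 h.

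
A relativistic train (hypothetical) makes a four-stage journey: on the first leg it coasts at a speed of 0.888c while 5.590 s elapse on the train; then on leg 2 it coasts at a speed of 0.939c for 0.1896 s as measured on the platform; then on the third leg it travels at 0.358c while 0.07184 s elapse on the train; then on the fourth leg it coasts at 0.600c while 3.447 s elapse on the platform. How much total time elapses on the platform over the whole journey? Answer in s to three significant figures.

Δt = 15.9 s

Leg 1: γ = 1/√(1 − 0.888²) = 1/√0.2115 = 2.175; Δt_1 = 2.175 × 5.590 = 12.16 s.
Leg 2: 0.1896 s is already measured on the platform.
Leg 3: γ = 1/√(1 − 0.358²) = 1/√0.8718 = 1.071; Δt_3 = 1.071 × 0.07184 = 0.07694 s.
Leg 4: 3.447 s is already measured on the platform.
Total: 12.16 + 0.1896 + 0.07694 + 3.447 s.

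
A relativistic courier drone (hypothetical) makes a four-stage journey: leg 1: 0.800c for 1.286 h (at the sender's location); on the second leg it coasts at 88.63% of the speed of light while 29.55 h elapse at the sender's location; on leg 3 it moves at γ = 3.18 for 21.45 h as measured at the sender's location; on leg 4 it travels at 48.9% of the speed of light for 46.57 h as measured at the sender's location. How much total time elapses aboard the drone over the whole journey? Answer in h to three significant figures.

τ = 61.8 h

Leg 1: γ = 1/√(1 − 0.800²) = 5/3 ≈ 1.667; τ_1 = 1.286/1.667 = 0.7716 h.
Leg 2: β = 0.8863; γ = 1/√(1 − 0.8863²) = 1/√0.2145 = 2.159; τ_2 = 29.55/2.159 = 13.68 h.
Leg 3: γ = 3.18; τ_3 = 21.45/3.180 = 6.745 h.
Leg 4: β = 0.489; γ = 1/√(1 − 0.489²) = 1/√0.7609 = 1.146; τ_4 = 46.57/1.146 = 40.62 h.
Total: 0.7716 + 13.68 + 6.745 + 40.62 h.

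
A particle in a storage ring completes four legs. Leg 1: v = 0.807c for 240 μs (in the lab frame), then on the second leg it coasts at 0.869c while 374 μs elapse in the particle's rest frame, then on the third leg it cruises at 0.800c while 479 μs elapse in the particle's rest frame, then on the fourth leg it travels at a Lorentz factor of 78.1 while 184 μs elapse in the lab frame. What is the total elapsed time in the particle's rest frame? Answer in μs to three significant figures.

τ = 997 μs

Leg 1: γ = 1/√(1 − 0.807²) = 1/√0.3488 = 1.693; τ_1 = 240/1.693 = 141.7 μs.
Leg 2: 374 μs is already measured in the particle's rest frame.
Leg 3: 479 μs is already measured in the particle's rest frame.
Leg 4: γ = 78.1; τ_4 = 184/78.10 = 2.356 μs.
Total: 141.7 + 374.0 + 479.0 + 2.356 μs.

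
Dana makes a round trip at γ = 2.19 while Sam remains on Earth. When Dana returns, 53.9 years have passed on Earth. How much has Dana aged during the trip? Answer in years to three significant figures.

τ = 24.6 years

γ = 2.19
Dana's clock measures proper time along the trip: τ = Δt/γ = 53.9/2.190 years.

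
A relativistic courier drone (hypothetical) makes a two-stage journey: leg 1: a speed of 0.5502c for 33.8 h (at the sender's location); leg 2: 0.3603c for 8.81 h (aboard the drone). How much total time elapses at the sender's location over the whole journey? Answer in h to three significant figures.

Leg 1: 33.8 h is already measured at the sender's location.
Leg 2: γ = 1/√(1 − 0.3603²) = 1/√0.8702 = 1.072; Δt_2 = 1.072 × 8.81 = 9.444 h.
Total: 33.80 + 9.444 h.

Δt = 43.2 h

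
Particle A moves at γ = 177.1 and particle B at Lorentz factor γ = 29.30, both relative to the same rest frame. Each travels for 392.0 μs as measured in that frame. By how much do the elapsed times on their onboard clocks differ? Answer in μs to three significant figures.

|τ_A − τ_B| = 11.2 μs

A: γ = 177.1; τ_A = 392.0/177.1 = 2.213 μs.
B: γ = 29.30; τ_B = 392.0/29.30 = 13.38 μs.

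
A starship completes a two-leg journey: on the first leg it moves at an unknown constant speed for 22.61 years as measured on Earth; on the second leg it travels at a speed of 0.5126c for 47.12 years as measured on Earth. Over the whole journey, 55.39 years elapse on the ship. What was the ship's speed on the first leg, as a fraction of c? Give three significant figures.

β = 0.751

Leg 1: speed unknown; τ_1 = 22.61/γ_1.
Leg 2: γ = 1/√(1 − 0.5126²) = 1/√0.7372 = 1.165; τ_2 = 47.12/1.165 = 40.46 years.
Total proper time: τ_1 + 40.46 = 55.39, so τ_1 = 55.39 − 40.46 = 14.93 years.
γ_1 = 22.61/14.93 = 1.514; β = √(1 − 1/γ²) = √0.5639.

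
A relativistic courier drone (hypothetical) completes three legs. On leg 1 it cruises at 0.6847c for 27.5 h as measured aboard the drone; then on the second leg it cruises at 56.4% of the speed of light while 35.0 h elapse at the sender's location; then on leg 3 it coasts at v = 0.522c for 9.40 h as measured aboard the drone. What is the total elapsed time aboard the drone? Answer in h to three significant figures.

τ = 65.8 h

Leg 1: 27.5 h is already measured aboard the drone.
Leg 2: β = 0.564; γ = 1/√(1 − 0.564²) = 1/√0.6819 = 1.211; τ_2 = 35.0/1.211 = 28.90 h.
Leg 3: 9.40 h is already measured aboard the drone.
Total: 27.50 + 28.90 + 9.400 h.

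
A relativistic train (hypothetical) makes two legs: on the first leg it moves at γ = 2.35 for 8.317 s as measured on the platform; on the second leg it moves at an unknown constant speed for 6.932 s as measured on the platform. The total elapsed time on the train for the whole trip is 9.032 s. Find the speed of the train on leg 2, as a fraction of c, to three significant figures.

β = 0.610

Leg 1: γ = 2.35; τ_1 = 8.317/2.350 = 3.539 s.
Leg 2: speed unknown; τ_2 = 6.932/γ_2.
Total proper time: 3.539 + τ_2 = 9.032, so τ_2 = 9.032 − 3.539 = 5.493 s.
γ_2 = 6.932/5.493 = 1.262; β = √(1 − 1/γ²) = √0.3721.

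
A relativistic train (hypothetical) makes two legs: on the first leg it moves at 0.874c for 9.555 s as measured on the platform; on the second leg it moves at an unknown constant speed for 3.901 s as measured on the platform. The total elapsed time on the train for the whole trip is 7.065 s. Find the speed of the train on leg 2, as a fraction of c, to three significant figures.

β = 0.784

Leg 1: γ = 1/√(1 − 0.874²) = 1/√0.2361 = 2.058; τ_1 = 9.555/2.058 = 4.643 s.
Leg 2: speed unknown; τ_2 = 3.901/γ_2.
Total proper time: 4.643 + τ_2 = 7.065, so τ_2 = 7.065 − 4.643 = 2.422 s.
γ_2 = 3.901/2.422 = 1.611; β = √(1 − 1/γ²) = √0.6145.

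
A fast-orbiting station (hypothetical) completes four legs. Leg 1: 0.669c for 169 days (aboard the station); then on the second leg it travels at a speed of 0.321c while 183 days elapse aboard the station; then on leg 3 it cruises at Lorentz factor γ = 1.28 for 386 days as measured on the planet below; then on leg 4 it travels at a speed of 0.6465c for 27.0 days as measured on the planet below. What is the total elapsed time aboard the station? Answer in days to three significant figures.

Leg 1: 169 days is already measured aboard the station.
Leg 2: 183 days is already measured aboard the station.
Leg 3: γ = 1.28; τ_3 = 386/1.280 = 301.6 days.
Leg 4: γ = 1/√(1 − 0.6465²) = 1/√0.5820 = 1.311; τ_4 = 27.0/1.311 = 20.60 days.
Total: 169.0 + 183.0 + 301.6 + 20.60 days.

τ = 674 days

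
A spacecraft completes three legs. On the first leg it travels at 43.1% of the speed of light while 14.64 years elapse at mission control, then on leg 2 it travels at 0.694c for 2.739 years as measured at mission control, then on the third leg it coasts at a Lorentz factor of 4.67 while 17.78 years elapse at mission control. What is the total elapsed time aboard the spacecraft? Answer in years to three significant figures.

Leg 1: β = 0.431; γ = 1/√(1 − 0.431²) = 1/√0.8142 = 1.108; τ_1 = 14.64/1.108 = 13.21 years.
Leg 2: γ = 1/√(1 − 0.694²) = 1/√0.5184 = 1.389; τ_2 = 2.739/1.389 = 1.972 years.
Leg 3: γ = 4.67; τ_3 = 17.78/4.670 = 3.807 years.
Total: 13.21 + 1.972 + 3.807 years.

τ = 19.0 years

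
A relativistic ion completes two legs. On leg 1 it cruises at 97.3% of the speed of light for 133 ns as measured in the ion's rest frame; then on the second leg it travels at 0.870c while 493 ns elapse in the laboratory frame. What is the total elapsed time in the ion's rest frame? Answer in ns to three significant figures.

Leg 1: 133 ns is already measured in the ion's rest frame.
Leg 2: γ = 1/√(1 − 0.870²) = 1/√0.2431 = 2.028; τ_2 = 493/2.028 = 243.1 ns.
Total: 133.0 + 243.1 ns.

τ = 376 ns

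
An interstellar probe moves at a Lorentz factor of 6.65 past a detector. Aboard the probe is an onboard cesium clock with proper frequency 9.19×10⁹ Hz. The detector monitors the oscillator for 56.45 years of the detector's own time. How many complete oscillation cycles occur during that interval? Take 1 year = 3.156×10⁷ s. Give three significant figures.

N = 2.46×10¹⁸

γ = 6.65
During 56.45 years of lab time, the oscillator's proper time advances by τ = Δt/γ = 56.45/6.650 = 8.489 years = 2.679×10⁸ s.
N = f × τ = 9.19×10⁹ × 2.679×10⁸ = 2.462×10¹⁸.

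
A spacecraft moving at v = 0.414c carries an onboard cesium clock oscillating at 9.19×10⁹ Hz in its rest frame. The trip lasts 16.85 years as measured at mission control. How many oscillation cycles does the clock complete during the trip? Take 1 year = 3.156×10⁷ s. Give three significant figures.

N = 4.45×10¹⁸

γ = 1/√(1 − 0.414²) = 1/√0.8286 = 1.099
The oscillator's own cycle count is N = f × τ where τ is the proper time aboard the spacecraft. τ = Δt/γ = 16.85/1.099 = 15.34 years = 4.841×10⁸ s.
N = 9.19×10⁹ × 4.841×10⁸ = 4.449×10¹⁸.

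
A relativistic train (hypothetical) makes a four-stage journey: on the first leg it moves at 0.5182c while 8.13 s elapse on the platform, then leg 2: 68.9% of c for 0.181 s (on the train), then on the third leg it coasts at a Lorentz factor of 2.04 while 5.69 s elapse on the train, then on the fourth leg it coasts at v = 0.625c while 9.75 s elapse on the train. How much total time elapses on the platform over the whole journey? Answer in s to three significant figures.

Δt = 32.5 s

Leg 1: 8.13 s is already measured on the platform.
Leg 2: β = 0.689; γ = 1/√(1 − 0.689²) = 1/√0.5253 = 1.380; Δt_2 = 1.380 × 0.181 = 0.2497 s.
Leg 3: γ = 2.04; Δt_3 = 2.040 × 5.69 = 11.61 s.
Leg 4: γ = 1/√(1 − 0.625²) = 1/√0.6094 = 1.281; Δt_4 = 1.281 × 9.75 = 12.49 s.
Total: 8.130 + 0.2497 + 11.61 + 12.49 s.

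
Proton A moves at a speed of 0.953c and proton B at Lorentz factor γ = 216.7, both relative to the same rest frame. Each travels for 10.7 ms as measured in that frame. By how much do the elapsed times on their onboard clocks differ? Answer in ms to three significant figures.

A: γ = 1/√(1 − 0.953²) = 1/√0.09179 = 3.301; τ_A = 10.7/3.301 = 3.242 ms.
B: γ = 216.7; τ_B = 10.7/216.7 = 0.04938 ms.

|τ_A − τ_B| = 3.19 ms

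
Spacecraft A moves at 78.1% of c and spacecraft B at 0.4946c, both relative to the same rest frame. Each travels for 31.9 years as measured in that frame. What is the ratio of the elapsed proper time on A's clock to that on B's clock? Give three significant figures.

τ_A/τ_B = 0.719

A: β = 0.781; γ = 1/√(1 − 0.781²) = 1/√0.3900 = 1.601. B: γ = 1/√(1 − 0.4946²) = 1/√0.7554 = 1.151.
τ_A/τ_B = γ_B/γ_A = 1.151/1.601 = 0.7186, so τ_A/τ_B = 0.7186.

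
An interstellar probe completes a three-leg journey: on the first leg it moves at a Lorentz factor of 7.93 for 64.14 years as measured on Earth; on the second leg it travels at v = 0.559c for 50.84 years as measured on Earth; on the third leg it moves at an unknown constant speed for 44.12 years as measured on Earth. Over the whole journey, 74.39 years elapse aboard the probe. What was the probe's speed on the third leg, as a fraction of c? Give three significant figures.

Leg 1: γ = 7.93; τ_1 = 64.14/7.930 = 8.088 years.
Leg 2: γ = 1/√(1 − 0.559²) = 1/√0.6875 = 1.206; τ_2 = 50.84/1.206 = 42.15 years.
Leg 3: speed unknown; τ_3 = 44.12/γ_3.
Total proper time: 8.088 + 42.15 + τ_3 = 74.39, so τ_3 = 74.39 − 50.24 = 24.15 years.
γ_3 = 44.12/24.15 = 1.827; β = √(1 − 1/γ²) = √0.7005.

β = 0.837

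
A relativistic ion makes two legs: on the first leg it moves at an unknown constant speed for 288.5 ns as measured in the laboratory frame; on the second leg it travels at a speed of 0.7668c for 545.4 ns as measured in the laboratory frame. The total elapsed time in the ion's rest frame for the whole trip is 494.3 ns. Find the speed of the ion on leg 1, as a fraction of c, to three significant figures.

β = 0.866

Leg 1: speed unknown; τ_1 = 288.5/γ_1.
Leg 2: γ = 1/√(1 − 0.7668²) = 1/√0.4120 = 1.558; τ_2 = 545.4/1.558 = 350.1 ns.
Total proper time: τ_1 + 350.1 = 494.3, so τ_1 = 494.3 − 350.1 = 144.2 ns.
γ_1 = 288.5/144.2 = 2.000; β = √(1 − 1/γ²) = √0.7501.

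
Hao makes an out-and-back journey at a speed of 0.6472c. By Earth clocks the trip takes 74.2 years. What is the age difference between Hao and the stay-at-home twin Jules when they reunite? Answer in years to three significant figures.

γ = 1/√(1 − 0.6472²) = 1/√0.5811 = 1.312
Hao's elapsed proper time: τ = 74.2/1.312 = 56.56 years.
Age gap = Δt − τ = 74.2 − 56.56 years.

Δt − τ = 17.6 years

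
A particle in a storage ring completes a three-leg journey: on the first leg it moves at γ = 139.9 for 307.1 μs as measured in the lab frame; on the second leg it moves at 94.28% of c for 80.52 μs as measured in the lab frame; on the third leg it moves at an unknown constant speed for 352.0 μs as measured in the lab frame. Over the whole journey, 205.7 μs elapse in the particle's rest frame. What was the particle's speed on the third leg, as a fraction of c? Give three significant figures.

Leg 1: γ = 139.9; τ_1 = 307.1/139.9 = 2.195 μs.
Leg 2: β = 0.9428; γ = 1/√(1 − 0.9428²) = 1/√0.1111 = 3.000; τ_2 = 80.52/3.000 = 26.84 μs.
Leg 3: speed unknown; τ_3 = 352.0/γ_3.
Total proper time: 2.195 + 26.84 + τ_3 = 205.7, so τ_3 = 205.7 − 29.04 = 176.7 μs.
γ_3 = 352.0/176.7 = 1.992; β = √(1 − 1/γ²) = √0.7481.

β = 0.865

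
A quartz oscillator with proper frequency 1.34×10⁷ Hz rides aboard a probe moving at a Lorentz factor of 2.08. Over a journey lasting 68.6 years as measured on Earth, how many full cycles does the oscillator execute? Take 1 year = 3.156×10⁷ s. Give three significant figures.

γ = 2.08
The oscillator's own cycle count is N = f × τ where τ is the proper time aboard the probe. τ = Δt/γ = 68.6/2.080 = 32.98 years = 1.041×10⁹ s.
N = 1.34×10⁷ × 1.041×10⁹ = 1.395×10¹⁶.

N = 1.39×10¹⁶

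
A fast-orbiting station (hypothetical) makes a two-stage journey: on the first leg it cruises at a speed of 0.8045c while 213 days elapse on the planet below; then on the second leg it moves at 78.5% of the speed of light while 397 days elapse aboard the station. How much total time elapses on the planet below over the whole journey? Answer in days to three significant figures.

Δt = 854 days

Leg 1: 213 days is already measured on the planet below.
Leg 2: β = 0.785; γ = 1/√(1 − 0.785²) = 1/√0.3838 = 1.614; Δt_2 = 1.614 × 397 = 640.8 days.
Total: 213.0 + 640.8 days.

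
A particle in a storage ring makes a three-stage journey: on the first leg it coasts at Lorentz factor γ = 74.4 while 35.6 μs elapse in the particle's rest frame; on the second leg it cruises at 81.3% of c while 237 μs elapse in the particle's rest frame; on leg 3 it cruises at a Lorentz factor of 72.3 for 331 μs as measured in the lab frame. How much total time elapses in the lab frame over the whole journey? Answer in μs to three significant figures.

Δt = 3390 μs

Leg 1: γ = 74.4; Δt_1 = 74.40 × 35.6 = 2649 μs.
Leg 2: β = 0.813; γ = 1/√(1 − 0.813²) = 1/√0.3390 = 1.717; Δt_2 = 1.717 × 237 = 407.0 μs.
Leg 3: 331 μs is already measured in the lab frame.
Total: 2649 + 407.0 + 331.0 μs.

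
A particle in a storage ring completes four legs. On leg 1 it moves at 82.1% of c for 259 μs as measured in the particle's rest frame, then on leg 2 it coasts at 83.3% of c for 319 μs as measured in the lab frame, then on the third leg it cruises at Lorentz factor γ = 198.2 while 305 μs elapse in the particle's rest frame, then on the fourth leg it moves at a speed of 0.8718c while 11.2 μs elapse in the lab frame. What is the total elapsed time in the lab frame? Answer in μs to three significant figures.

Leg 1: β = 0.821; γ = 1/√(1 − 0.821²) = 1/√0.3260 = 1.752; Δt_1 = 1.752 × 259 = 453.6 μs.
Leg 2: 319 μs is already measured in the lab frame.
Leg 3: γ = 198.2; Δt_3 = 198.2 × 305 = 6.045×10⁴ μs.
Leg 4: 11.2 μs is already measured in the lab frame.
Total: 453.6 + 319.0 + 6.045×10⁴ + 11.20 μs.

Δt = 6.12×10⁴ μs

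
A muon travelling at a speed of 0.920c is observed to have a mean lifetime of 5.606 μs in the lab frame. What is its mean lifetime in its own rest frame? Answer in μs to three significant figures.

γ = 1/√(1 − 0.920²) = 1/√0.1536 = 2.552
The lab-frame lifetime is the dilated interval; the proper lifetime is τ₀ = Δt/γ = 5.606/2.552 μs.

τ₀ = 2.20 μs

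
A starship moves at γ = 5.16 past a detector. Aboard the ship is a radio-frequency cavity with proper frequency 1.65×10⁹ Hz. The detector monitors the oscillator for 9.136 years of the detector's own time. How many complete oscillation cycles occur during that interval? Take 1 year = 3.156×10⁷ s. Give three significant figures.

N = 9.22×10¹⁶

γ = 5.16
During 9.136 years of lab time, the oscillator's proper time advances by τ = Δt/γ = 9.136/5.160 = 1.771 years = 5.588×10⁷ s.
N = f × τ = 1.65×10⁹ × 5.588×10⁷ = 9.220×10¹⁶.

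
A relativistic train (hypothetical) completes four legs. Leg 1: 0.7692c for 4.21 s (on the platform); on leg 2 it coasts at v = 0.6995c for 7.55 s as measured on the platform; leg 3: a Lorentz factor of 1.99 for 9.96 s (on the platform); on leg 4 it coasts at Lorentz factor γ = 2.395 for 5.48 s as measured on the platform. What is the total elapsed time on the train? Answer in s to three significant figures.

Leg 1: γ = 1/√(1 − 0.7692²) = 1/√0.4083 = 1.565; τ_1 = 4.21/1.565 = 2.690 s.
Leg 2: γ = 1/√(1 − 0.6995²) = 1/√0.5107 = 1.399; τ_2 = 7.55/1.399 = 5.395 s.
Leg 3: γ = 1.99; τ_3 = 9.96/1.990 = 5.005 s.
Leg 4: γ = 2.395; τ_4 = 5.48/2.395 = 2.288 s.
Total: 2.690 + 5.395 + 5.005 + 2.288 s.

τ = 15.4 s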